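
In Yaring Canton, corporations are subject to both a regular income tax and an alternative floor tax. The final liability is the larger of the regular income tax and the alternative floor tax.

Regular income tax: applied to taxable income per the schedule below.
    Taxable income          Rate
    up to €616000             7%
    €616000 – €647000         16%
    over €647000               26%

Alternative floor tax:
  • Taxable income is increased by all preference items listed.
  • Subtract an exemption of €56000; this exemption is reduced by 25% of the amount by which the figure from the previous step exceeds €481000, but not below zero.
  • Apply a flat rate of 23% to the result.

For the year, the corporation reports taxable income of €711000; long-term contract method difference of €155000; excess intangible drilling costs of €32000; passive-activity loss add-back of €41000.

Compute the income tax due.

€215970

Alternative floor tax:
  Adjusted income: €711000 + €155000 + €32000 + €41000 = €939000
  Exemption: 25% × (€939000 − €481000) = €114500 ≥ €56000, so the exemption is fully phased out
  Base: €939000 − €0 = €939000
  €939000 × 23% = €215970

Regular income tax:
  €616000 × 7% = €43120
  €31000 × 16% = €4960
  €64000 × 26% = €16640
  → €64720

€215970 > €64720, so the alternative floor tax is the binding amount.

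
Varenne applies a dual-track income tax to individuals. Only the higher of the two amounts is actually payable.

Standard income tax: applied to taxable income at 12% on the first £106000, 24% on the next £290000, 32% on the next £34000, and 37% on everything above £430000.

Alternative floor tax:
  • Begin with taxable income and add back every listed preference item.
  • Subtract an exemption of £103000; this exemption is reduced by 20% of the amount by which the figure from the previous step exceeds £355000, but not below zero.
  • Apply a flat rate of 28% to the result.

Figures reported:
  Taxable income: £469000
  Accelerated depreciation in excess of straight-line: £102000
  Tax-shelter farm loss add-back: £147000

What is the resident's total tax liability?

£192528

Alternative floor tax:
  Adjusted income: £469000 + £102000 + £147000 = £718000
  Exemption: £103000 − 20% × (£718000 − £355000) = £103000 − £72600 = £30400
  Base: £718000 − £30400 = £687600
  £687600 × 28% = £192528

Standard income tax:
  £106000 × 12% = £12720
  £290000 × 24% = £69600
  £34000 × 32% = £10880
  £39000 × 37% = £14430
  → £107630

£192528 > £107630, so the alternative floor tax is the binding amount.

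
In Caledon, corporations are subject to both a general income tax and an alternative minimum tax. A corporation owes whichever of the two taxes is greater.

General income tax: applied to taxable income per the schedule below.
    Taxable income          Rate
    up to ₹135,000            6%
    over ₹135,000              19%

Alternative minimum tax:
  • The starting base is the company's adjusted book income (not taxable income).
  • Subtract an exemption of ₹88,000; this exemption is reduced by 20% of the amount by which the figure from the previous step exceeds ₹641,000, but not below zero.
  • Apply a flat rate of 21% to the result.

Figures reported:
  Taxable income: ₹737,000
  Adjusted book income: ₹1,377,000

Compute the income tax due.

General income tax:
  ₹135,000 × 6% = ₹8,100
  ₹602,000 × 19% = ₹114,380
  → ₹122,480

Alternative minimum tax:
  Base (adjusted book income): ₹1,377,000
  Exemption: 20% × (₹1,377,000 − ₹641,000) = ₹147,200 ≥ ₹88,000, so the exemption is fully phased out
  Base: ₹1,377,000 − ₹0 = ₹1,377,000
  ₹1,377,000 × 21% = ₹289,170

₹289,170 > ₹122,480, so the alternative minimum tax is the binding amount.

₹289,170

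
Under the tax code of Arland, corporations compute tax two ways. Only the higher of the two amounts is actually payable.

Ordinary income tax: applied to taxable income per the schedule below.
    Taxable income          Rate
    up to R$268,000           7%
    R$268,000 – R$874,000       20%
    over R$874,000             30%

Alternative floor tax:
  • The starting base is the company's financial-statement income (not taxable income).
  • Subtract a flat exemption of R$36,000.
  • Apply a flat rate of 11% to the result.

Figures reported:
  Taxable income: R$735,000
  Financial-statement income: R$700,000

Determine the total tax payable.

Alternative floor tax:
  Base (financial-statement income): R$700,000
  Less exemption R$36,000 → base R$664,000
  R$664,000 × 11% = R$73,040

Ordinary income tax:
  R$268,000 × 7% = R$18,760
  R$467,000 × 20% = R$93,400
  → R$112,160

R$112,160 > R$73,040, so the ordinary income tax governs.

R$112,160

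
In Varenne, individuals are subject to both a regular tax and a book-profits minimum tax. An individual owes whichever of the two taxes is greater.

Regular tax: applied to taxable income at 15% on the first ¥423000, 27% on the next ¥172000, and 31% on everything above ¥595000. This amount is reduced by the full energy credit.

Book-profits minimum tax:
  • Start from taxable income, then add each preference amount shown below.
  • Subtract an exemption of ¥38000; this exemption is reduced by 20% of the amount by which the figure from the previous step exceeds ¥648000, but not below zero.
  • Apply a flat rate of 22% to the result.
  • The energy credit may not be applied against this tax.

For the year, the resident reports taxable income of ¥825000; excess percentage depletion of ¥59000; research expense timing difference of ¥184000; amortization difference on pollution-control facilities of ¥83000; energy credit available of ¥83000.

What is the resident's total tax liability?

Book-profits minimum tax:
  Adjusted income: ¥825000 + ¥59000 + ¥184000 + ¥83000 = ¥1151000
  Exemption: 20% × (¥1151000 − ¥648000) = ¥100600 ≥ ¥38000, so the exemption is fully phased out
  Base: ¥1151000 − ¥0 = ¥1151000
  ¥1151000 × 22% = ¥253220

Regular tax:
  ¥423000 × 15% = ¥63450
  ¥172000 × 27% = ¥46440
  ¥230000 × 31% = ¥71300
  → ¥181190
  Less energy credit ¥83000 → ¥98190

¥253220 > ¥98190, so the book-profits minimum tax is the binding amount.

¥253220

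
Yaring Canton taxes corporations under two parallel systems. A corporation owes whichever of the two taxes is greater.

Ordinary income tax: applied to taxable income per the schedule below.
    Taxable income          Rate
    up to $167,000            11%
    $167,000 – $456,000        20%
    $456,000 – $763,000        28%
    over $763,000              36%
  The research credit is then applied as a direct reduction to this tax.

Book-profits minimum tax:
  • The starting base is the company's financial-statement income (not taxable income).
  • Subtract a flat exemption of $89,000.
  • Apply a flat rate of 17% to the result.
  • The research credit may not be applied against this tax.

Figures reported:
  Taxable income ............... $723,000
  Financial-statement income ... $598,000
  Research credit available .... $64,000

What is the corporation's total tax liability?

Ordinary income tax:
  $167,000 × 11% = $18,370
  $289,000 × 20% = $57,800
  $267,000 × 28% = $74,760
  → $150,930
  Less research credit $64,000 → $86,930

Book-profits minimum tax:
  Base (financial-statement income): $598,000
  Less exemption $89,000 → base $509,000
  $509,000 × 17% = $86,530

$86,930 > $86,530, so the ordinary income tax governs.

$86,930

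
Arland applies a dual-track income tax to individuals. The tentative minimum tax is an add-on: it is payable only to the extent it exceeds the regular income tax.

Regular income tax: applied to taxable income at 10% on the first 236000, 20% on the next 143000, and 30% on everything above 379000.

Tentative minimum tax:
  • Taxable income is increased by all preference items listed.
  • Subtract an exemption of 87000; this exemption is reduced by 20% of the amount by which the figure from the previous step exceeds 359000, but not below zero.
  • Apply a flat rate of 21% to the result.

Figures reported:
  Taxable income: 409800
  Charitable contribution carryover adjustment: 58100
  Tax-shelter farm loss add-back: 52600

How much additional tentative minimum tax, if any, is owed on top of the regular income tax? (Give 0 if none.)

36378

Regular income tax:
  236000 × 10% = 23600
  143000 × 20% = 28600
  30800 × 30% = 9240
  → 61440

Tentative minimum tax:
  Adjusted income: 409800 + 58100 + 52600 = 520500
  Exemption: 87000 − 20% × (520500 − 359000) = 87000 − 32300 = 54700
  Base: 520500 − 54700 = 465800
  465800 × 21% = 97818

Excess of tentative minimum tax over regular income tax: 97818 − 61440 = 36378.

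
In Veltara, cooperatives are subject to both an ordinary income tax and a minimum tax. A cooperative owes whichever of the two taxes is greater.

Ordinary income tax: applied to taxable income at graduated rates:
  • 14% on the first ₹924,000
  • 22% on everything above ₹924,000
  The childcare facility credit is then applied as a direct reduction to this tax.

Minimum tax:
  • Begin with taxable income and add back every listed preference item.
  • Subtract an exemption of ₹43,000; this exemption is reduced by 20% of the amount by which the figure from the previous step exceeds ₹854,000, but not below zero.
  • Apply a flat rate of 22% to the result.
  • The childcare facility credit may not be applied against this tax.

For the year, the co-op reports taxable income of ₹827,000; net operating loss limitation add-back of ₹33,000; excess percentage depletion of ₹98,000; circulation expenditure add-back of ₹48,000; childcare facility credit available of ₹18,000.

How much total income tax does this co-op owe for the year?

Minimum tax:
  Adjusted income: ₹827,000 + ₹33,000 + ₹98,000 + ₹48,000 = ₹1,006,000
  Exemption: ₹43,000 − 20% × (₹1,006,000 − ₹854,000) = ₹43,000 − ₹30,400 = ₹12,600
  Base: ₹1,006,000 − ₹12,600 = ₹993,400
  ₹993,400 × 22% = ₹218,548

Ordinary income tax:
  ₹827,000 × 14% = ₹115,780
  Less childcare facility credit ₹18,000 → ₹97,780

₹218,548 > ₹97,780, so the minimum tax is the binding amount.

₹218,548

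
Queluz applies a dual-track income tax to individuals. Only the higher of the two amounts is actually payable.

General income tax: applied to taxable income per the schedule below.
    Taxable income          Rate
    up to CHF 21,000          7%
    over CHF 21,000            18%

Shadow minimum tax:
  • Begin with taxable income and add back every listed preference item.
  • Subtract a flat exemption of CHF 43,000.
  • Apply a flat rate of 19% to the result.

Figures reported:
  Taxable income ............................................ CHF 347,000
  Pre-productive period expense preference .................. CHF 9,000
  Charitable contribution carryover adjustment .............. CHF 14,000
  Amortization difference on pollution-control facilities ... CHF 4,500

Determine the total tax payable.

CHF 62,985

General income tax:
  CHF 21,000 × 7% = CHF 1,470
  CHF 326,000 × 18% = CHF 58,680
  → CHF 60,150

Shadow minimum tax:
  Adjusted income: CHF 347,000 + CHF 9,000 + CHF 14,000 + CHF 4,500 = CHF 374,500
  Less exemption CHF 43,000 → base CHF 331,500
  CHF 331,500 × 19% = CHF 62,985

CHF 62,985 > CHF 60,150, so the shadow minimum tax is the binding amount.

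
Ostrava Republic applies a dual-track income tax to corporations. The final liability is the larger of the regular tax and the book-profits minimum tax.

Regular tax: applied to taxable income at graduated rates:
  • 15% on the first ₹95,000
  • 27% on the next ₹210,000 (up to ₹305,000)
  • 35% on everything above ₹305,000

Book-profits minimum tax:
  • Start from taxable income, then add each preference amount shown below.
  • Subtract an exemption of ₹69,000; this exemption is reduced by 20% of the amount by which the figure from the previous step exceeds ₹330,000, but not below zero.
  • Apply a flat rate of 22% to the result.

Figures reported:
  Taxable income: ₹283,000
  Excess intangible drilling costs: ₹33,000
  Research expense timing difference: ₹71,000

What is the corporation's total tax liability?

Regular tax:
  ₹95,000 × 15% = ₹14,250
  ₹188,000 × 27% = ₹50,760
  → ₹65,010

Book-profits minimum tax:
  Adjusted income: ₹283,000 + ₹33,000 + ₹71,000 = ₹387,000
  Exemption: ₹69,000 − 20% × (₹387,000 − ₹330,000) = ₹69,000 − ₹11,400 = ₹57,600
  Base: ₹387,000 − ₹57,600 = ₹329,400
  ₹329,400 × 22% = ₹72,468

₹72,468 > ₹65,010, so the book-profits minimum tax is the binding amount.

₹72,468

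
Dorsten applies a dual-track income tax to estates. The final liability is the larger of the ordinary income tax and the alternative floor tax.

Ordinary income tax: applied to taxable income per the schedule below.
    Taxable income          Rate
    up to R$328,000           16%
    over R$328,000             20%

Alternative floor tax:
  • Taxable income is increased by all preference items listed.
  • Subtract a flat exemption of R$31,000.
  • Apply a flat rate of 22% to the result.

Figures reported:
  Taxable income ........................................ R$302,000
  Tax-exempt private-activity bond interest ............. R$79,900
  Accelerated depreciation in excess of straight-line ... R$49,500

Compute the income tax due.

Alternative floor tax:
  Adjusted income: R$302,000 + R$79,900 + R$49,500 = R$431,400
  Less exemption R$31,000 → base R$400,400
  R$400,400 × 22% = R$88,088

Ordinary income tax:
  R$302,000 × 16% = R$48,320

R$88,088 > R$48,320, so the alternative floor tax is the binding amount.

R$88,088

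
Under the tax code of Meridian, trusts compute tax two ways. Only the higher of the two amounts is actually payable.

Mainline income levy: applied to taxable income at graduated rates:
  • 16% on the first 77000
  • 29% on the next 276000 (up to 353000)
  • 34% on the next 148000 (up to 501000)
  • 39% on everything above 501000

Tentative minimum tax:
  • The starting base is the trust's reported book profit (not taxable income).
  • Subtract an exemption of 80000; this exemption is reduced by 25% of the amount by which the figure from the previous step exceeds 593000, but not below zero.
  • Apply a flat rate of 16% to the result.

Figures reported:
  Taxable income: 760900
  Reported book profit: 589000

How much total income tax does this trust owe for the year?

Tentative minimum tax:
  Base (reported book profit): 589000
  Exemption: 589000 ≤ 593000, so full 80000 applies
  Base: 589000 − 80000 = 509000
  509000 × 16% = 81440

Mainline income levy:
  77000 × 16% = 12320
  276000 × 29% = 80040
  148000 × 34% = 50320
  259900 × 39% = 101361
  → 244041

244041 > 81440, so the mainline income levy governs.

244041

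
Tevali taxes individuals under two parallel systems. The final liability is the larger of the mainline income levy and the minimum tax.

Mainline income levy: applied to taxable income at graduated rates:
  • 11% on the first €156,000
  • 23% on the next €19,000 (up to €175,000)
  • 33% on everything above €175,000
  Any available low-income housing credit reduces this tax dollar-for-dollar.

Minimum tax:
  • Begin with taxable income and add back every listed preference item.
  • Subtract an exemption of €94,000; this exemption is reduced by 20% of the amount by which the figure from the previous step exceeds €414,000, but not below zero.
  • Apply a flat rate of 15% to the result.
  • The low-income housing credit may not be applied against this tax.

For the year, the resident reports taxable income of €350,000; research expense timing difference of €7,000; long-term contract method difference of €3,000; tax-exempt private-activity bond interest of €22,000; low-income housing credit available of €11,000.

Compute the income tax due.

€68,280

Minimum tax:
  Adjusted income: €350,000 + €7,000 + €3,000 + €22,000 = €382,000
  Exemption: €382,000 ≤ €414,000, so full €94,000 applies
  Base: €382,000 − €94,000 = €288,000
  €288,000 × 15% = €43,200

Mainline income levy:
  €156,000 × 11% = €17,160
  €19,000 × 23% = €4,370
  €175,000 × 33% = €57,750
  → €79,280
  Less low-income housing credit €11,000 → €68,280

€68,280 > €43,200, so the mainline income levy governs.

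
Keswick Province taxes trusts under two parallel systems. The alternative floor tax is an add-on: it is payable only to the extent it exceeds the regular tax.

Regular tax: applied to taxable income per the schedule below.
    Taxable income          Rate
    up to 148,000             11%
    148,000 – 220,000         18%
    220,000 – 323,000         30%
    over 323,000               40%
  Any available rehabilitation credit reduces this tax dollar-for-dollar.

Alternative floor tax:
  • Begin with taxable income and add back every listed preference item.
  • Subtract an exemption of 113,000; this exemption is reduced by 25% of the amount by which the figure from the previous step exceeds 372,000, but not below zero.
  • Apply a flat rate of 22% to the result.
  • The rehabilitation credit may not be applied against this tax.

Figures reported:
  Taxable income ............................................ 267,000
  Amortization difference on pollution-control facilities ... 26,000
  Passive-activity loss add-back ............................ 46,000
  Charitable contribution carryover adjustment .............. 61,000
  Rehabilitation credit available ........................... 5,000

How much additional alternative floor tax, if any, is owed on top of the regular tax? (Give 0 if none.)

26,340

Alternative floor tax:
  Adjusted income: 267,000 + 26,000 + 46,000 + 61,000 = 400,000
  Exemption: 113,000 − 25% × (400,000 − 372,000) = 113,000 − 7,000 = 106,000
  Base: 400,000 − 106,000 = 294,000
  294,000 × 22% = 64,680

Regular tax:
  148,000 × 11% = 16,280
  72,000 × 18% = 12,960
  47,000 × 30% = 14,100
  → 43,340
  Less rehabilitation credit 5,000 → 38,340

Excess of alternative floor tax over regular tax: 64,680 − 38,340 = 26,340.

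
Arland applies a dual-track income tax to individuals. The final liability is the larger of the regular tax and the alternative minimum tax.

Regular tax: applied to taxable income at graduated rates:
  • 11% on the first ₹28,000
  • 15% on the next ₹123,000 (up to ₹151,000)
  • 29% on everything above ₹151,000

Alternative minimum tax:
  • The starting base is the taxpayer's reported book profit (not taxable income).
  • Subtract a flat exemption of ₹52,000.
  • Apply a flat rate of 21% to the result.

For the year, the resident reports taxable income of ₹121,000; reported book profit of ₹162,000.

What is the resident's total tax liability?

Regular tax:
  ₹28,000 × 11% = ₹3,080
  ₹93,000 × 15% = ₹13,950
  → ₹17,030

Alternative minimum tax:
  Base (reported book profit): ₹162,000
  Less exemption ₹52,000 → base ₹110,000
  ₹110,000 × 21% = ₹23,100

₹23,100 > ₹17,030, so the alternative minimum tax is the binding amount.

₹23,100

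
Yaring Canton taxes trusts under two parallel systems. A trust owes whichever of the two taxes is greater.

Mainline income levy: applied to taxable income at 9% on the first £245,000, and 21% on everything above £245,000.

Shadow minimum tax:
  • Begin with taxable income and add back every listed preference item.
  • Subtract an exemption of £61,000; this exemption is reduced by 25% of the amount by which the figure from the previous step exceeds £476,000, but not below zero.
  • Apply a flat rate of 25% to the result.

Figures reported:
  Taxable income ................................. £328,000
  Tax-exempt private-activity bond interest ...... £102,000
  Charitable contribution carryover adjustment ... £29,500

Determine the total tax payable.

£99,625

Mainline income levy:
  £245,000 × 9% = £22,050
  £83,000 × 21% = £17,430
  → £39,480

Shadow minimum tax:
  Adjusted income: £328,000 + £102,000 + £29,500 = £459,500
  Exemption: £459,500 ≤ £476,000, so full £61,000 applies
  Base: £459,500 − £61,000 = £398,500
  £398,500 × 25% = £99,625

£99,625 > £39,480, so the shadow minimum tax is the binding amount.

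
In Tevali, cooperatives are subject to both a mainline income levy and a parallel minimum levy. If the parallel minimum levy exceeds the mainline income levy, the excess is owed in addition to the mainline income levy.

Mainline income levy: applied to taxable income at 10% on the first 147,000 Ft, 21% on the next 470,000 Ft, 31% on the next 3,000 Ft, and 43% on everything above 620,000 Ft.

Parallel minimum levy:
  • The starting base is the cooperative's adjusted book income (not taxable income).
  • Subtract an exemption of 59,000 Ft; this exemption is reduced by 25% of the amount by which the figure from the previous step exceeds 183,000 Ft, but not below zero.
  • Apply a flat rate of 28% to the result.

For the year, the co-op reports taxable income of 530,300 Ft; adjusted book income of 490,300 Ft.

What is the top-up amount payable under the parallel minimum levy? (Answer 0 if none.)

42,091 Ft

Mainline income levy:
  147,000 Ft × 10% = 14,700 Ft
  383,300 Ft × 21% = 80,493 Ft
  → 95,193 Ft

Parallel minimum levy:
  Base (adjusted book income): 490,300 Ft
  Exemption: 25% × (490,300 Ft − 183,000 Ft) = 76,825 Ft ≥ 59,000 Ft, so the exemption is fully phased out
  Base: 490,300 Ft − 0 Ft = 490,300 Ft
  490,300 Ft × 28% = 137,284 Ft

Excess of parallel minimum levy over mainline income levy: 137,284 Ft − 95,193 Ft = 42,091 Ft.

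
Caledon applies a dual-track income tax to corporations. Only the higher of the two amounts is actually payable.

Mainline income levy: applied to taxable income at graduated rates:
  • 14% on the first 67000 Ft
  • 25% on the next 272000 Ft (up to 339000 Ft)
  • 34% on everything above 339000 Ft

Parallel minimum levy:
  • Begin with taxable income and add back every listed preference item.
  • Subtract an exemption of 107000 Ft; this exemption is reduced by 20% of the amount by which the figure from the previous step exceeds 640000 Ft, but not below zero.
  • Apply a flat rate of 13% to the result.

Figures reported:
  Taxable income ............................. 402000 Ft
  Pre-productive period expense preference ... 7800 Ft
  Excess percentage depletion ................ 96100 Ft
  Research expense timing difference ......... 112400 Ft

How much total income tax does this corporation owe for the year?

98800 Ft

Parallel minimum levy:
  Adjusted income: 402000 Ft + 7800 Ft + 96100 Ft + 112400 Ft = 618300 Ft
  Exemption: 618300 Ft ≤ 640000 Ft, so full 107000 Ft applies
  Base: 618300 Ft − 107000 Ft = 511300 Ft
  511300 Ft × 13% = 66469 Ft

Mainline income levy:
  67000 Ft × 14% = 9380 Ft
  272000 Ft × 25% = 68000 Ft
  63000 Ft × 34% = 21420 Ft
  → 98800 Ft

98800 Ft > 66469 Ft, so the mainline income levy governs.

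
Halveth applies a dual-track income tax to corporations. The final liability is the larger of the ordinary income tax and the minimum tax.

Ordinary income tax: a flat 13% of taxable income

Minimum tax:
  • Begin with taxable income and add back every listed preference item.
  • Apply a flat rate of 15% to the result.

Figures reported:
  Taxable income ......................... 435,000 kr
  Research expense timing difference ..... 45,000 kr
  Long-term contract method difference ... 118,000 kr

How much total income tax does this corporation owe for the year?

Ordinary income tax:
  435,000 kr × 13% = 56,550 kr

Minimum tax:
  Adjusted income: 435,000 kr + 45,000 kr + 118,000 kr = 598,000 kr
  598,000 kr × 15% = 89,700 kr

89,700 kr > 56,550 kr, so the minimum tax is the binding amount.

89,700 kr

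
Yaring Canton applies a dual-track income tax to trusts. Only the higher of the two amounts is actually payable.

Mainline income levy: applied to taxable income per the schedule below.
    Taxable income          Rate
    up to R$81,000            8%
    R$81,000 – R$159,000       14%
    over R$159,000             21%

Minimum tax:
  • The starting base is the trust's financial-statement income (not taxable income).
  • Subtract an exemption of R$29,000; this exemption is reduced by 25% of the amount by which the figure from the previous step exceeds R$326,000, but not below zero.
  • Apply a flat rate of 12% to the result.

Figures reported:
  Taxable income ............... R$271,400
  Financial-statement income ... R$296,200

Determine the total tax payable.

R$41,004

Minimum tax:
  Base (financial-statement income): R$296,200
  Exemption: R$296,200 ≤ R$326,000, so full R$29,000 applies
  Base: R$296,200 − R$29,000 = R$267,200
  R$267,200 × 12% = R$32,064

Mainline income levy:
  R$81,000 × 8% = R$6,480
  R$78,000 × 14% = R$10,920
  R$112,400 × 21% = R$23,604
  → R$41,004

R$41,004 > R$32,064, so the mainline income levy governs.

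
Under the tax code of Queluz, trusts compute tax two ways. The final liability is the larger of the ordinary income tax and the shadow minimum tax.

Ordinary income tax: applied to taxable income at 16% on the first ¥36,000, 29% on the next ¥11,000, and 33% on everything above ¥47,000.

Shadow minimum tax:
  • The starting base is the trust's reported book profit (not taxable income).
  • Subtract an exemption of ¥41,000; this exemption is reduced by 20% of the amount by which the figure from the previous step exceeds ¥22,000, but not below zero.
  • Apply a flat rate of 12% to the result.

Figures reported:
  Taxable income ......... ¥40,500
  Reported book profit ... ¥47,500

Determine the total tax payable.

¥7,065

Shadow minimum tax:
  Base (reported book profit): ¥47,500
  Exemption: ¥41,000 − 20% × (¥47,500 − ¥22,000) = ¥41,000 − ¥5,100 = ¥35,900
  Base: ¥47,500 − ¥35,900 = ¥11,600
  ¥11,600 × 12% = ¥1,392

Ordinary income tax:
  ¥36,000 × 16% = ¥5,760
  ¥4,500 × 29% = ¥1,305
  → ¥7,065

¥7,065 > ¥1,392, so the ordinary income tax governs.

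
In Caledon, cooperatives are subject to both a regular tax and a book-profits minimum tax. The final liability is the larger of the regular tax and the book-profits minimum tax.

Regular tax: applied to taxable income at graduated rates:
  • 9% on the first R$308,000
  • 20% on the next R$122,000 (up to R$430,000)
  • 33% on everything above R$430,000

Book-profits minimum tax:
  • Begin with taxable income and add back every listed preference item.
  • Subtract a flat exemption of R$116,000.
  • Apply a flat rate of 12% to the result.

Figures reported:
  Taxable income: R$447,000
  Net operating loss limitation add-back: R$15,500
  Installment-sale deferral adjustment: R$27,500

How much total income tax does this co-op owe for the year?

Regular tax:
  R$308,000 × 9% = R$27,720
  R$122,000 × 20% = R$24,400
  R$17,000 × 33% = R$5,610
  → R$57,730

Book-profits minimum tax:
  Adjusted income: R$447,000 + R$15,500 + R$27,500 = R$490,000
  Less exemption R$116,000 → base R$374,000
  R$374,000 × 12% = R$44,880

R$57,730 > R$44,880, so the regular tax governs.

R$57,730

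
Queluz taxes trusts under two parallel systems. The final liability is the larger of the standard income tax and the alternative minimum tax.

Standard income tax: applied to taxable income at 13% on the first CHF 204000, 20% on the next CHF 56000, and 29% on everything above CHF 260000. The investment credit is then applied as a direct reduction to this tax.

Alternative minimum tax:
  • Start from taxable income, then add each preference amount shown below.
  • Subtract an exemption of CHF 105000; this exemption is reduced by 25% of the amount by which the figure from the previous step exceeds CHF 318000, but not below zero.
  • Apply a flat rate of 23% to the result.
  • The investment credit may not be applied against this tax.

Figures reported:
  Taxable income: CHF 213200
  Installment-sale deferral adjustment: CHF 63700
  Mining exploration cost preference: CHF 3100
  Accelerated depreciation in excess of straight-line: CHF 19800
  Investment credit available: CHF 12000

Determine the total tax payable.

CHF 44804

Alternative minimum tax:
  Adjusted income: CHF 213200 + CHF 63700 + CHF 3100 + CHF 19800 = CHF 299800
  Exemption: CHF 299800 ≤ CHF 318000, so full CHF 105000 applies
  Base: CHF 299800 − CHF 105000 = CHF 194800
  CHF 194800 × 23% = CHF 44804

Standard income tax:
  CHF 204000 × 13% = CHF 26520
  CHF 9200 × 20% = CHF 1840
  → CHF 28360
  Less investment credit CHF 12000 → CHF 16360

CHF 44804 > CHF 16360, so the alternative minimum tax is the binding amount.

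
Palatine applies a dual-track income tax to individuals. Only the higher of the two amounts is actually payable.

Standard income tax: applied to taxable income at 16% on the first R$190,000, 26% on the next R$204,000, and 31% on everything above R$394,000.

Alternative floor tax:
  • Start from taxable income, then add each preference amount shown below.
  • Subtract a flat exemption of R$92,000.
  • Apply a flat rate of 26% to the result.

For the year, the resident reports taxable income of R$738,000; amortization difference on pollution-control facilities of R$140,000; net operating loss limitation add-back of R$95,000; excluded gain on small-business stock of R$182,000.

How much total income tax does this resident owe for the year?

R$276,380

Alternative floor tax:
  Adjusted income: R$738,000 + R$140,000 + R$95,000 + R$182,000 = R$1,155,000
  Less exemption R$92,000 → base R$1,063,000
  R$1,063,000 × 26% = R$276,380

Standard income tax:
  R$190,000 × 16% = R$30,400
  R$204,000 × 26% = R$53,040
  R$344,000 × 31% = R$106,640
  → R$190,080

R$276,380 > R$190,080, so the alternative floor tax is the binding amount.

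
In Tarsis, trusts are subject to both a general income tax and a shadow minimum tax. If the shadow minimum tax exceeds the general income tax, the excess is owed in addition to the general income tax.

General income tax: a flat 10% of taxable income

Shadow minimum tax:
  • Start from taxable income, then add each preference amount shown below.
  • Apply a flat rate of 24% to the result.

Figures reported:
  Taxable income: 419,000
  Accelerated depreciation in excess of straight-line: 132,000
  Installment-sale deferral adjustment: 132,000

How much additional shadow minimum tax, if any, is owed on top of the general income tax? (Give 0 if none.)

General income tax:
  419,000 × 10% = 41,900

Shadow minimum tax:
  Adjusted income: 419,000 + 132,000 + 132,000 = 683,000
  683,000 × 24% = 163,920

Excess of shadow minimum tax over general income tax: 163,920 − 41,900 = 122,020.

122,020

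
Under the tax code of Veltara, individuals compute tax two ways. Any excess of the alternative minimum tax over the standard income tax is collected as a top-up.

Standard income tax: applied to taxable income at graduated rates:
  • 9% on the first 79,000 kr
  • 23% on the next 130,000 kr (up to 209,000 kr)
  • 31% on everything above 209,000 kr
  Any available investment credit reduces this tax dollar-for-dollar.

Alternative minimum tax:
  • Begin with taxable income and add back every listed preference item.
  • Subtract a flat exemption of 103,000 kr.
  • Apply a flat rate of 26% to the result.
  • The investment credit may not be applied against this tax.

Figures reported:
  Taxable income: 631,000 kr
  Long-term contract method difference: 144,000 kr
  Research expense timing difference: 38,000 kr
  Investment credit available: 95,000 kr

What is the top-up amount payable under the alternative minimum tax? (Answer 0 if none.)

Standard income tax:
  79,000 kr × 9% = 7,110 kr
  130,000 kr × 23% = 29,900 kr
  422,000 kr × 31% = 130,820 kr
  → 167,830 kr
  Less investment credit 95,000 kr → 72,830 kr

Alternative minimum tax:
  Adjusted income: 631,000 kr + 144,000 kr + 38,000 kr = 813,000 kr
  Less exemption 103,000 kr → base 710,000 kr
  710,000 kr × 26% = 184,600 kr

Excess of alternative minimum tax over standard income tax: 184,600 kr − 72,830 kr = 111,770 kr.

111,770 kr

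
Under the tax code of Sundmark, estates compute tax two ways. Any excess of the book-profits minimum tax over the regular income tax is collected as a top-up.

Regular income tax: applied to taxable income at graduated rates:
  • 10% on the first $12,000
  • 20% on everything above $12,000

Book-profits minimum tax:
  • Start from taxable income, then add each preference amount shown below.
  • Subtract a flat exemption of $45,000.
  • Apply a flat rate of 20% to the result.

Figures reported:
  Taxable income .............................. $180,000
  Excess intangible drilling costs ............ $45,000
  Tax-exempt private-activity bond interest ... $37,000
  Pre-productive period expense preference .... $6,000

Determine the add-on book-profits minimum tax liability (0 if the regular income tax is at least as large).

Regular income tax:
  $12,000 × 10% = $1,200
  $168,000 × 20% = $33,600
  → $34,800

Book-profits minimum tax:
  Adjusted income: $180,000 + $45,000 + $37,000 + $6,000 = $268,000
  Less exemption $45,000 → base $223,000
  $223,000 × 20% = $44,600

Excess of book-profits minimum tax over regular income tax: $44,600 − $34,800 = $9,800.

$9,800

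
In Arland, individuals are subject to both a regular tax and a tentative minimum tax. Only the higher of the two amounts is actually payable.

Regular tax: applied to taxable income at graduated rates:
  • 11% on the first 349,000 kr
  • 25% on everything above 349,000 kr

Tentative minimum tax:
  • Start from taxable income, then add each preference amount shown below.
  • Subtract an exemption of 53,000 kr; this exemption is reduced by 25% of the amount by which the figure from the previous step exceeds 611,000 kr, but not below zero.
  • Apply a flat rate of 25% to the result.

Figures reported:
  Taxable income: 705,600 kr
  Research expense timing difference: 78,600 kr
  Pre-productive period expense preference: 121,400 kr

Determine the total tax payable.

Regular tax:
  349,000 kr × 11% = 38,390 kr
  356,600 kr × 25% = 89,150 kr
  → 127,540 kr

Tentative minimum tax:
  Adjusted income: 705,600 kr + 78,600 kr + 121,400 kr = 905,600 kr
  Exemption: 25% × (905,600 kr − 611,000 kr) = 73,650 kr ≥ 53,000 kr, so the exemption is fully phased out
  Base: 905,600 kr − 0 kr = 905,600 kr
  905,600 kr × 25% = 226,400 kr

226,400 kr > 127,540 kr, so the tentative minimum tax is the binding amount.

226,400 kr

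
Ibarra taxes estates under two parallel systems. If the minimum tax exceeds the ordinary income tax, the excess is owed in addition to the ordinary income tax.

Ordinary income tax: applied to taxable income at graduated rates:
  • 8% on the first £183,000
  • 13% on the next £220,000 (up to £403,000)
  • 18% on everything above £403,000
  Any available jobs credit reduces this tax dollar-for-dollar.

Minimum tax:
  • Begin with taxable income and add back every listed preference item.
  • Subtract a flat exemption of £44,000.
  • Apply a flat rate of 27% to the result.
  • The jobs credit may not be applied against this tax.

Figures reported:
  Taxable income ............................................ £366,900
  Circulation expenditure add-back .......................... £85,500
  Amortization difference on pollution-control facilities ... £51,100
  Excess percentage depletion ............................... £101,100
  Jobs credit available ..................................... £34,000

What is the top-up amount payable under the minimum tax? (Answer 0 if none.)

£146,815

Ordinary income tax:
  £183,000 × 8% = £14,640
  £183,900 × 13% = £23,907
  → £38,547
  Less jobs credit £34,000 → £4,547

Minimum tax:
  Adjusted income: £366,900 + £85,500 + £51,100 + £101,100 = £604,600
  Less exemption £44,000 → base £560,600
  £560,600 × 27% = £151,362

Excess of minimum tax over ordinary income tax: £151,362 − £4,547 = £146,815.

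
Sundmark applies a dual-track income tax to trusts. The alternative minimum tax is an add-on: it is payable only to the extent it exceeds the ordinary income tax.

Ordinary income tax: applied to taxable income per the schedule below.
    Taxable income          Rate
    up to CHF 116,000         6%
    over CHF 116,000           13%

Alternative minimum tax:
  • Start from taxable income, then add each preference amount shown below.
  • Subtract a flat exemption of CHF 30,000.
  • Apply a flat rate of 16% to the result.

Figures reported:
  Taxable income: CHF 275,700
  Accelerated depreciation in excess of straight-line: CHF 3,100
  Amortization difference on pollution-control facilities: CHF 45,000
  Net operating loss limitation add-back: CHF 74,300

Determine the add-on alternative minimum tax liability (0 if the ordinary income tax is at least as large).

Ordinary income tax:
  CHF 116,000 × 6% = CHF 6,960
  CHF 159,700 × 13% = CHF 20,761
  → CHF 27,721

Alternative minimum tax:
  Adjusted income: CHF 275,700 + CHF 3,100 + CHF 45,000 + CHF 74,300 = CHF 398,100
  Less exemption CHF 30,000 → base CHF 368,100
  CHF 368,100 × 16% = CHF 58,896

Excess of alternative minimum tax over ordinary income tax: CHF 58,896 − CHF 27,721 = CHF 31,175.

CHF 31,175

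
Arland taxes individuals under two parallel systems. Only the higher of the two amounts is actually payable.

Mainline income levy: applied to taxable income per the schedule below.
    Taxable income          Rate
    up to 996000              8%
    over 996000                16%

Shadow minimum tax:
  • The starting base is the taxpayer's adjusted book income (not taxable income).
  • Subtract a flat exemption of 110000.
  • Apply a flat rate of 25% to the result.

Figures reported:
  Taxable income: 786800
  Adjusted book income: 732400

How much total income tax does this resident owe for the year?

155600

Shadow minimum tax:
  Base (adjusted book income): 732400
  Less exemption 110000 → base 622400
  622400 × 25% = 155600

Mainline income levy:
  786800 × 8% = 62944

155600 > 62944, so the shadow minimum tax is the binding amount.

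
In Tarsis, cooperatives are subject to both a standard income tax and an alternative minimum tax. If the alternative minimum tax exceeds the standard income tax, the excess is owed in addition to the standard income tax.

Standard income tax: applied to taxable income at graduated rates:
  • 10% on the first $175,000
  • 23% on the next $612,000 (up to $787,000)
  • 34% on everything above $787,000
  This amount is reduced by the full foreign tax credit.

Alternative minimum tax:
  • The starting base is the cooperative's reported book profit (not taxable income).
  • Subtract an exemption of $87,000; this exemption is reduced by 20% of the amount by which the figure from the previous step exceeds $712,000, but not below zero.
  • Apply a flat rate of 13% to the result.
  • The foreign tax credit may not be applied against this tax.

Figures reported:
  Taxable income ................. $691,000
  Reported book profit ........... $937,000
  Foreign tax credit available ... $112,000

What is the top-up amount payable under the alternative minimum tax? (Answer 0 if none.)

$92,170

Alternative minimum tax:
  Base (reported book profit): $937,000
  Exemption: $87,000 − 20% × ($937,000 − $712,000) = $87,000 − $45,000 = $42,000
  Base: $937,000 − $42,000 = $895,000
  $895,000 × 13% = $116,350

Standard income tax:
  $175,000 × 10% = $17,500
  $516,000 × 23% = $118,680
  → $136,180
  Less foreign tax credit $112,000 → $24,180

Excess of alternative minimum tax over standard income tax: $116,350 − $24,180 = $92,170.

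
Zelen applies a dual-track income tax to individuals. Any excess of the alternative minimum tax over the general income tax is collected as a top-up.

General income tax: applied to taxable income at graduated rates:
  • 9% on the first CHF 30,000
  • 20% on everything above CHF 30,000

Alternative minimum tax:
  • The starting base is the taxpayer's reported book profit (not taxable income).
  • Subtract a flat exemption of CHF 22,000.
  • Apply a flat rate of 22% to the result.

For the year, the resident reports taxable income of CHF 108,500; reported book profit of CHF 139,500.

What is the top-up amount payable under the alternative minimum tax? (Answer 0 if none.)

CHF 7,450

General income tax:
  CHF 30,000 × 9% = CHF 2,700
  CHF 78,500 × 20% = CHF 15,700
  → CHF 18,400

Alternative minimum tax:
  Base (reported book profit): CHF 139,500
  Less exemption CHF 22,000 → base CHF 117,500
  CHF 117,500 × 22% = CHF 25,850

Excess of alternative minimum tax over general income tax: CHF 25,850 − CHF 18,400 = CHF 7,450.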